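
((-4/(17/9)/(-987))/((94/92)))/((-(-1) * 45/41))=7544/3943065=0.00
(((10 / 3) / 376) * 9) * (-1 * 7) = -105 / 188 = -0.56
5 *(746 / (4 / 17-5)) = -782.84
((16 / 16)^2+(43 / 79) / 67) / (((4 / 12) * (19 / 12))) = 192096 / 100567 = 1.91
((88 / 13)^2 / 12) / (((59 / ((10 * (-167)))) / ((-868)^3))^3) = 2521925732484882650342204764401434624000 / 104127153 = 24219674309974485236739400000000.00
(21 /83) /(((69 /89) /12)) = 7476 /1909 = 3.92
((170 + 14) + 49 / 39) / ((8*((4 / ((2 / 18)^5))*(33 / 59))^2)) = 25150225 / 18955164197743488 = 0.00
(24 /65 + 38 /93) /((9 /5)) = 4702 /10881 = 0.43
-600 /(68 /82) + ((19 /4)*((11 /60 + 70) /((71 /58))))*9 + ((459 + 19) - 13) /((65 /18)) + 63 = 1204579083 /627640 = 1919.22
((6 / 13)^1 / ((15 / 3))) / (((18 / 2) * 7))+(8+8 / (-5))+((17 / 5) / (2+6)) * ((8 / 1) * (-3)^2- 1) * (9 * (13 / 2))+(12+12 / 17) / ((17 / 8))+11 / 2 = 2250922831 / 1262352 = 1783.12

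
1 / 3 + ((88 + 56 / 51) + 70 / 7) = 5071 / 51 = 99.43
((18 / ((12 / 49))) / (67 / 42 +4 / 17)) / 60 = 0.67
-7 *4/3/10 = -14/15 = -0.93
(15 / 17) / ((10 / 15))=45 / 34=1.32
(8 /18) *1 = 0.44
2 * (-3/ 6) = -1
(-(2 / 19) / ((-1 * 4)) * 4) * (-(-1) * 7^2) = 98 / 19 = 5.16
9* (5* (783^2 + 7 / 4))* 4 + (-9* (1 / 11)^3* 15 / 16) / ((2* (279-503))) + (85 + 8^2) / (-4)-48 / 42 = 150409452322945 / 1362944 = 110356296.61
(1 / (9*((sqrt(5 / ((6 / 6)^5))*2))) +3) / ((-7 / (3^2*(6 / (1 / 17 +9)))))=-1377 / 539 - 51*sqrt(5) / 5390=-2.58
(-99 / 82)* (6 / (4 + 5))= -33 / 41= -0.80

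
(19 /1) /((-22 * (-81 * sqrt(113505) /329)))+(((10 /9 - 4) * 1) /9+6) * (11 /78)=19 * sqrt(113505) /614790+2530 /3159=0.81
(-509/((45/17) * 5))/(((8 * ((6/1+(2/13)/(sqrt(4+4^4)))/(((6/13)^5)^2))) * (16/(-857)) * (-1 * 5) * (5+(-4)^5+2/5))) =2335386690288/631900371197275895 - 389231115048 * sqrt(65)/533955813661698131275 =0.00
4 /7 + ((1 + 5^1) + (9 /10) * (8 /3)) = 314 /35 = 8.97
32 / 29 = 1.10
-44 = -44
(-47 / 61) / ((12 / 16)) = -188 / 183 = -1.03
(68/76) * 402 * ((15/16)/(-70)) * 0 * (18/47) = 0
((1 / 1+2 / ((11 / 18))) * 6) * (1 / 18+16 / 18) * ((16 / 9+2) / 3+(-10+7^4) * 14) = 722161768 / 891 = 810507.03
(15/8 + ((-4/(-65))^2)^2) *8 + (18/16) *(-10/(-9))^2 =5265971239/321311250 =16.39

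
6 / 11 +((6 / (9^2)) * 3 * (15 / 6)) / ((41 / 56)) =5294 / 4059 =1.30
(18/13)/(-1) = -18/13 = -1.38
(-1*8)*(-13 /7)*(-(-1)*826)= 12272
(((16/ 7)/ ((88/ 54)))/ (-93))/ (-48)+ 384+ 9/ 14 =3672573/ 9548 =384.64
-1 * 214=-214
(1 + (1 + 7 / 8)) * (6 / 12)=23 / 16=1.44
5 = 5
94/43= 2.19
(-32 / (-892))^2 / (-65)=-64 / 3232385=-0.00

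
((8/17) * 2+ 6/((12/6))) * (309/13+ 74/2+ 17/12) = 245.09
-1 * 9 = -9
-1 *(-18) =18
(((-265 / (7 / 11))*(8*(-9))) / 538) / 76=26235 / 35777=0.73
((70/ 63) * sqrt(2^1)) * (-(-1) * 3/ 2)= 5 * sqrt(2)/ 3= 2.36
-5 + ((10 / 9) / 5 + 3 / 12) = -163 / 36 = -4.53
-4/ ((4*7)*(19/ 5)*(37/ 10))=-50/ 4921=-0.01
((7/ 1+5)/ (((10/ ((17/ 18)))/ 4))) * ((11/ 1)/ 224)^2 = 2057/ 188160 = 0.01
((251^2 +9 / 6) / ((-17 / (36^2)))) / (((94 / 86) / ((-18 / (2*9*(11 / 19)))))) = 6064460280 / 799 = 7590062.93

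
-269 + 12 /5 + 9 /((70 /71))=-18023 /70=-257.47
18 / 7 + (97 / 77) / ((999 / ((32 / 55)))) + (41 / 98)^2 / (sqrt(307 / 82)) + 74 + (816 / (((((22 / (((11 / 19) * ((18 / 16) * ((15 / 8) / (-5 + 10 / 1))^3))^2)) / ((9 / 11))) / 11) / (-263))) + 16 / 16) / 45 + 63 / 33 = 1681 * sqrt(25174) / 2948428 + 34867740799358623 / 457570454077440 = 76.29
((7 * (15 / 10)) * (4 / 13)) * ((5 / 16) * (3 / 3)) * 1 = 105 / 104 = 1.01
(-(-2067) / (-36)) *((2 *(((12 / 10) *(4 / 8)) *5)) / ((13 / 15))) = -795 / 2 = -397.50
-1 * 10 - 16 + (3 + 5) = -18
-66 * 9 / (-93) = 198 / 31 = 6.39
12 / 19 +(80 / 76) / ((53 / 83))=2296 / 1007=2.28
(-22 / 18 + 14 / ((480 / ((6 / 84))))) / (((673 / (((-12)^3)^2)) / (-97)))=1767007872 / 3365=525113.78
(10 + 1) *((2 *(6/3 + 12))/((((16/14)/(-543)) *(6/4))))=-97559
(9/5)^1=9/5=1.80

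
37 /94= 0.39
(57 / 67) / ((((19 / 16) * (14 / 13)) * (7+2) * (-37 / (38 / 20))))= -988 / 260295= -0.00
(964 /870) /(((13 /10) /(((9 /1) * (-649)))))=-1876908 /377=-4978.54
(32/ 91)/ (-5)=-32/ 455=-0.07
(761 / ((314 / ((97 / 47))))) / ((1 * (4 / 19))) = 1402523 / 59032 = 23.76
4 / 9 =0.44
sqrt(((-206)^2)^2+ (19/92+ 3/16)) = 21 *sqrt(34562563519)/92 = 42436.00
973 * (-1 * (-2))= 1946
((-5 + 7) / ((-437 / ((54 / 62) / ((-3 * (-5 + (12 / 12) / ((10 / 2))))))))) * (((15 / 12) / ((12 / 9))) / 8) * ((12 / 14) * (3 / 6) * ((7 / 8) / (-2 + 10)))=-675 / 443908096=-0.00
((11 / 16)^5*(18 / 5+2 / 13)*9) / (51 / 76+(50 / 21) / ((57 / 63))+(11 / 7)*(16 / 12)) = 35278382601 / 36698521600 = 0.96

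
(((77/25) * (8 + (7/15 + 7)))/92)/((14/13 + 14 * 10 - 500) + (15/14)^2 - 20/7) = -11379368/7925434875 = -0.00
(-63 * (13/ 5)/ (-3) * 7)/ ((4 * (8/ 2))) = 1911/ 80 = 23.89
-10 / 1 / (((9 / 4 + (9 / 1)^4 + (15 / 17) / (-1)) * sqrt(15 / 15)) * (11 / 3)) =-680 / 1636217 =-0.00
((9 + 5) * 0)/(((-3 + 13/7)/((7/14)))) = 0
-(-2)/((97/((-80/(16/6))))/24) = -1440/97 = -14.85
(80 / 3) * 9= 240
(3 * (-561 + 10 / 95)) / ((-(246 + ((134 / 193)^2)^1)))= 1190887779 / 174442990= 6.83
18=18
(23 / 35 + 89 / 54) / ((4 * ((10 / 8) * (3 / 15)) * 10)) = 0.23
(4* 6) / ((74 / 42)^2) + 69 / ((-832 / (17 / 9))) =25882385 / 3417024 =7.57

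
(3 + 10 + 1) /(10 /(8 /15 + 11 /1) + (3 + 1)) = 2.88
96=96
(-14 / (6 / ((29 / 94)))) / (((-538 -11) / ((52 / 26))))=203 / 77409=0.00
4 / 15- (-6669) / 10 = 4003 / 6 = 667.17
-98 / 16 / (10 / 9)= -441 / 80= -5.51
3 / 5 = 0.60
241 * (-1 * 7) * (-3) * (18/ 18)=5061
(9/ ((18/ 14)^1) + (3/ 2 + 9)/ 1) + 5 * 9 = 125/ 2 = 62.50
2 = 2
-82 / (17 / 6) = -492 / 17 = -28.94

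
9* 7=63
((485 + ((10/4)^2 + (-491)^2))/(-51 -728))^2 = 933714431521/9709456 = 96165.47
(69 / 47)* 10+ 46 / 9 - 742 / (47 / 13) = -78442 / 423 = -185.44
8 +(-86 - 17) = -95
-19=-19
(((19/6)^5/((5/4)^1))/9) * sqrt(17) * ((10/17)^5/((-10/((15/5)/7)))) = -619024750 * sqrt(17)/7245530271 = -0.35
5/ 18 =0.28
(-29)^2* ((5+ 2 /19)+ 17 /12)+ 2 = 1251023 /228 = 5486.94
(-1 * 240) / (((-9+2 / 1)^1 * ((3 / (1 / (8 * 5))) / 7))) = 2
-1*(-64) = 64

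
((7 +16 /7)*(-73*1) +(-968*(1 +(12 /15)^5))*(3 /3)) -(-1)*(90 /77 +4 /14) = -472009239 /240625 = -1961.60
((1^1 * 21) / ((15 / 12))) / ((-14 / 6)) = -36 / 5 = -7.20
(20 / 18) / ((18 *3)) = 5 / 243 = 0.02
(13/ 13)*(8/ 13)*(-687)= -5496/ 13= -422.77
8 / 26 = 4 / 13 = 0.31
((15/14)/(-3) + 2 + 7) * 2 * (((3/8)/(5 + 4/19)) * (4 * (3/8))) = 209/112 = 1.87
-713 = -713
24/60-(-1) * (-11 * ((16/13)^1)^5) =-56929094/1856465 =-30.67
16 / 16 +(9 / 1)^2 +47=129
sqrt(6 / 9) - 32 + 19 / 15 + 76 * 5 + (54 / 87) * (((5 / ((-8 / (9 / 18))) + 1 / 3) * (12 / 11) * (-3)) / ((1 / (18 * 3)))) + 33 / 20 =sqrt(6) / 3 + 1334561 / 3828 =349.45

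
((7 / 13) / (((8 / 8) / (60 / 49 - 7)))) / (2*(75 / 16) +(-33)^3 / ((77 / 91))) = 2264 / 30912063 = 0.00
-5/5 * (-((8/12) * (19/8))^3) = 6859/1728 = 3.97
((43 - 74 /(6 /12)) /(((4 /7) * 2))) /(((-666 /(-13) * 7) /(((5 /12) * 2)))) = -2275 /10656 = -0.21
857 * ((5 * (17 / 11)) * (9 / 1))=655605 / 11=59600.45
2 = 2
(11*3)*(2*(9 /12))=99 /2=49.50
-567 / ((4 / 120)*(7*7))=-2430 / 7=-347.14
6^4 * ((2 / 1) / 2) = 1296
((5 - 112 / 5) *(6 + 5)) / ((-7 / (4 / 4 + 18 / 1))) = 519.51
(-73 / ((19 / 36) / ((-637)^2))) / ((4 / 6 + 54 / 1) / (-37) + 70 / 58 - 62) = 3432615840108 / 3808531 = 901296.55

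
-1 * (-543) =543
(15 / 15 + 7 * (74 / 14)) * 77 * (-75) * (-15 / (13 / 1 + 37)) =65835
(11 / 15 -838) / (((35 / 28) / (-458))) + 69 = 306843.51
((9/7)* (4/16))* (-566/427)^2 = 720801/1276303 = 0.56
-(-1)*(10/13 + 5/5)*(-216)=-382.15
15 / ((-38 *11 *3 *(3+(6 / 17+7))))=-85 / 73568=-0.00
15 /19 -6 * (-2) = 243 /19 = 12.79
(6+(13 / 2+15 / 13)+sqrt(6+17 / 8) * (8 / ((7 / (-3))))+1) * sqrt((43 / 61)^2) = 16383 / 1586- 258 * sqrt(130) / 427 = 3.44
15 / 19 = 0.79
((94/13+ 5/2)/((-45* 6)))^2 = 64009/49280400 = 0.00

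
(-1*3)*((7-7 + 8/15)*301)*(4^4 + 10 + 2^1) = -645344/5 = -129068.80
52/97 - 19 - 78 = -9357/97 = -96.46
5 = 5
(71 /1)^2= 5041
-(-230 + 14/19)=4356/19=229.26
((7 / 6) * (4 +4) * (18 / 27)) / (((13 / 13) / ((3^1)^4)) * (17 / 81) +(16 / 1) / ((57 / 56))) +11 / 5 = 5087381 / 1959875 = 2.60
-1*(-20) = 20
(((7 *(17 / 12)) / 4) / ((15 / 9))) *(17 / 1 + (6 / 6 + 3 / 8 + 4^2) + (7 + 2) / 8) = 8449 / 160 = 52.81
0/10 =0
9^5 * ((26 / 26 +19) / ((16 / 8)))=590490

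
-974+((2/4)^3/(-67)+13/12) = -1564453/1608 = -972.92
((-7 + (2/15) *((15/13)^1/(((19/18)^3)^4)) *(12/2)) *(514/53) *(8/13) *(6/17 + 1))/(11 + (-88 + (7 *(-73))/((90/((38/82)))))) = 65445128257053178991792160/99029399227762652248487251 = 0.66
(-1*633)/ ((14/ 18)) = -5697/ 7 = -813.86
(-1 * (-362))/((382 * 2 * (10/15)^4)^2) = 1187541/74713088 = 0.02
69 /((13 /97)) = 6693 /13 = 514.85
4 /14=2 /7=0.29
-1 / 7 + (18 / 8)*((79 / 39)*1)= 1607 / 364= 4.41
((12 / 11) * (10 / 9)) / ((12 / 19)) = 190 / 99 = 1.92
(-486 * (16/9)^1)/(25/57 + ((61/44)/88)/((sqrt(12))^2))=-84750336/43151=-1964.04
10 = 10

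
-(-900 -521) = 1421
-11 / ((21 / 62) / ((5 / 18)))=-1705 / 189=-9.02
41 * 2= 82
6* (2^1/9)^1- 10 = -26/3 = -8.67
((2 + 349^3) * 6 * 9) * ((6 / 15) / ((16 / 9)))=10329577893 / 20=516478894.65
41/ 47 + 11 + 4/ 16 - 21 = -1669/ 188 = -8.88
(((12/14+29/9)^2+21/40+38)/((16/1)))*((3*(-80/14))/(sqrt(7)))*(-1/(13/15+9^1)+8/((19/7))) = -70091786567*sqrt(7)/2916696384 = -63.58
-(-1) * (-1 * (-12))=12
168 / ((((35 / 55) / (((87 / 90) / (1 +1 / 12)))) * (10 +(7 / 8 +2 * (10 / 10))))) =122496 / 6695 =18.30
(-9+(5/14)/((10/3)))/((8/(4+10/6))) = -1411/224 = -6.30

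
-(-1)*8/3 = 8/3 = 2.67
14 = 14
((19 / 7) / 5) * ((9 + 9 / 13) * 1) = 342 / 65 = 5.26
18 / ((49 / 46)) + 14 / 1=1514 / 49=30.90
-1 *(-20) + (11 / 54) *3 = 371 / 18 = 20.61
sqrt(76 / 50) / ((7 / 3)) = 3 * sqrt(38) / 35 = 0.53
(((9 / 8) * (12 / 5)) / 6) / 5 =9 / 100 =0.09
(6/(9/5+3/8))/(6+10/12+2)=480/1537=0.31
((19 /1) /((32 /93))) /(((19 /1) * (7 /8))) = 93 /28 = 3.32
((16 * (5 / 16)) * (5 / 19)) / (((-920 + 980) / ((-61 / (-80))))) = 0.02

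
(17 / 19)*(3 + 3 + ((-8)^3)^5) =-598134325510042 / 19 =-31480753974212.74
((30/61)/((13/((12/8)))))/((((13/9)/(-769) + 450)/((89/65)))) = 5543721/32106731033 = 0.00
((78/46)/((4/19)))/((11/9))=6669/1012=6.59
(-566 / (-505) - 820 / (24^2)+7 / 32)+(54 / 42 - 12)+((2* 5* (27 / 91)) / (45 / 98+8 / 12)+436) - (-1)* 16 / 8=1883029242853 / 4380798240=429.84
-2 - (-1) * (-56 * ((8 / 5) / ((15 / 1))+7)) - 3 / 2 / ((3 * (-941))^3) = -399.97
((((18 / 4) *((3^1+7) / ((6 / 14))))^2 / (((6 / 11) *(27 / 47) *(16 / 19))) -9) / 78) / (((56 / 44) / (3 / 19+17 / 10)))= 46714753789 / 59754240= 781.78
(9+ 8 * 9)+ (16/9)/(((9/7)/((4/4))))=6673/81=82.38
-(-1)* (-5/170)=-1/34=-0.03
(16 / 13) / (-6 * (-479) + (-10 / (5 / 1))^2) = 0.00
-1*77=-77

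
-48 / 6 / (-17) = 8 / 17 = 0.47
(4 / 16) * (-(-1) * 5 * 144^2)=25920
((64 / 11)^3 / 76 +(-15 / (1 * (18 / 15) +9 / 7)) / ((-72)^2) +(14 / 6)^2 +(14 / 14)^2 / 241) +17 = 22941781939657 / 916245152064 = 25.04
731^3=390617891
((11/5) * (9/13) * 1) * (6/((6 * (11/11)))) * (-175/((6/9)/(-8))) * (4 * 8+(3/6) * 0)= 1330560/13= 102350.77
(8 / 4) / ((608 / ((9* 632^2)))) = 224676 / 19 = 11825.05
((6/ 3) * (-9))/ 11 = -18/ 11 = -1.64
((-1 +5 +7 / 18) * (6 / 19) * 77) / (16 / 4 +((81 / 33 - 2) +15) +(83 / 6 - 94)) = -133826 / 76133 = -1.76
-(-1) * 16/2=8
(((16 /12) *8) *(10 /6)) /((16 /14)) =140 /9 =15.56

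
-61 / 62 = -0.98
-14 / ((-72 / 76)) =14.78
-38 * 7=-266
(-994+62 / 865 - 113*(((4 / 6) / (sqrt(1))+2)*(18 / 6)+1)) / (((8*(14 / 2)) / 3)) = -5218359 / 48440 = -107.73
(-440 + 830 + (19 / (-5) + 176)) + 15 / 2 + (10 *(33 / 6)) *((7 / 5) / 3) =17861 / 30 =595.37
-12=-12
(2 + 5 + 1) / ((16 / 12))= 6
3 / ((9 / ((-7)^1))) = -7 / 3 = -2.33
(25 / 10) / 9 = 5 / 18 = 0.28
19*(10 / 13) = 190 / 13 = 14.62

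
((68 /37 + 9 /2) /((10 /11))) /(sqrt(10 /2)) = 5159 * sqrt(5) /3700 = 3.12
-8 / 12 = -2 / 3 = -0.67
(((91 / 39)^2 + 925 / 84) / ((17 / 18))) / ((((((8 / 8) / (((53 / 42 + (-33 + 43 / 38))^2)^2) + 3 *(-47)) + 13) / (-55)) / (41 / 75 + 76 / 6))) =98.93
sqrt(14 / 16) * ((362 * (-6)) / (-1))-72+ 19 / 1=-53+ 543 * sqrt(14)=1978.72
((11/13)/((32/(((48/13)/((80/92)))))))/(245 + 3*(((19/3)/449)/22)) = 162987/355653740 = 0.00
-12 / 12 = -1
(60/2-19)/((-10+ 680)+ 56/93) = 1023/62366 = 0.02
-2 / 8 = -1 / 4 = -0.25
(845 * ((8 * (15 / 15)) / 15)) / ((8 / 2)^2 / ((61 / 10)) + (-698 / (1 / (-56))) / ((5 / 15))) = 10309 / 2682474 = 0.00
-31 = -31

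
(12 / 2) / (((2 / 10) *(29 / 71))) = 2130 / 29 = 73.45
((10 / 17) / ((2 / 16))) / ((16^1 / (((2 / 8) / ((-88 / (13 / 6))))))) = -65 / 35904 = -0.00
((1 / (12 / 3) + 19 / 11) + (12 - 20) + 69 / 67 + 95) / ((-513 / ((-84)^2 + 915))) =-235003679 / 168036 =-1398.53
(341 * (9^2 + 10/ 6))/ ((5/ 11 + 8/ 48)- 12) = -1860496/ 751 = -2477.36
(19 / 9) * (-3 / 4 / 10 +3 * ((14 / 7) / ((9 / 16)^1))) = 24149 / 1080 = 22.36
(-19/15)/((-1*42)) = 19/630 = 0.03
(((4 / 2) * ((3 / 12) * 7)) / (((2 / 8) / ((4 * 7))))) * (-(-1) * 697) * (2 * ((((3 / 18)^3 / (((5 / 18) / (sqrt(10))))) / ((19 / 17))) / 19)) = 2322404 * sqrt(10) / 5415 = 1356.25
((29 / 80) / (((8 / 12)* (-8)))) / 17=-0.00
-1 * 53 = -53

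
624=624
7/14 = 1/2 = 0.50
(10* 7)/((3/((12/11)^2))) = 3360/121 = 27.77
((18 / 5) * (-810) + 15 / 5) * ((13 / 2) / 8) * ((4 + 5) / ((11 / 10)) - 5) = -1325415 / 176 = -7530.77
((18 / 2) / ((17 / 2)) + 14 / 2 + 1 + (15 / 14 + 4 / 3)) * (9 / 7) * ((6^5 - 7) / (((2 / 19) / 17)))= 18492796.45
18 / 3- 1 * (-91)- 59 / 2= 135 / 2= 67.50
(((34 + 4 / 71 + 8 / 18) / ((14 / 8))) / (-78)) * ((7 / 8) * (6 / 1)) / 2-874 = -14531659 / 16614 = -874.66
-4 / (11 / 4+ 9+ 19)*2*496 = -129.04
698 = 698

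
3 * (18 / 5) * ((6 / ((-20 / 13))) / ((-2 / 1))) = 1053 / 50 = 21.06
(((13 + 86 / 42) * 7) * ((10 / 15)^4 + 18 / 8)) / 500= 62647 / 121500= 0.52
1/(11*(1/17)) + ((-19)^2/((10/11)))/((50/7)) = 314267/5500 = 57.14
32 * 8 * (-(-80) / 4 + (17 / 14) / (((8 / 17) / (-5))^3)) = -10296765 / 28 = -367741.61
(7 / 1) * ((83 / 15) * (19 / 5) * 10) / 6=11039 / 45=245.31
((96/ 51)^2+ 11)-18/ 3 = 2469/ 289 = 8.54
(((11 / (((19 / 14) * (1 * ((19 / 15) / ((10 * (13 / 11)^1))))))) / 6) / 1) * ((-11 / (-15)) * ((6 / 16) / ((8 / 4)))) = 5005 / 2888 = 1.73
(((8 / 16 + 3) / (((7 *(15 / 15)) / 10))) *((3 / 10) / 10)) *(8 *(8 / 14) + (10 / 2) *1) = 201 / 140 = 1.44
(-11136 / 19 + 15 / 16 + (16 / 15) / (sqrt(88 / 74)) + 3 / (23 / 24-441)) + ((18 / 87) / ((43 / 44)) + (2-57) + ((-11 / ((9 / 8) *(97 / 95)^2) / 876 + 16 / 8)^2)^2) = -295638293877263635689646019240933632671229 / 473549574758409674818904675826838811088 + 8 *sqrt(407) / 165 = -623.32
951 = 951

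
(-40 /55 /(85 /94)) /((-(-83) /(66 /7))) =-4512 /49385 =-0.09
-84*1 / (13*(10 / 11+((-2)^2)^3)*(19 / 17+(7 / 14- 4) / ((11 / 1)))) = -484 / 3887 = -0.12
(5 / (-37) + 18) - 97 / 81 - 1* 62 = -45.33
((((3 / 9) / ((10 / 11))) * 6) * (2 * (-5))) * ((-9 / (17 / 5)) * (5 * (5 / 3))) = 8250 / 17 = 485.29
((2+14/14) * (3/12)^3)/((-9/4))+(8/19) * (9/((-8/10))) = -4339/912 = -4.76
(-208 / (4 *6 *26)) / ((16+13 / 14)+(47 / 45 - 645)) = 210 / 395027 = 0.00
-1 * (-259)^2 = -67081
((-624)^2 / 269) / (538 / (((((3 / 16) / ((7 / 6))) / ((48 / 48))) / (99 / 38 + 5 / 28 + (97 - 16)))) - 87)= 66583296 / 12897385499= 0.01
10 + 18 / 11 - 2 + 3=139 / 11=12.64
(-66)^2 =4356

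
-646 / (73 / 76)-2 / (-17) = -834486 / 1241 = -672.43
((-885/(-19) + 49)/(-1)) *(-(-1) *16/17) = -29056/323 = -89.96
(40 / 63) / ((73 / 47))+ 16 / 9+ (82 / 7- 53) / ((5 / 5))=-59939 / 1533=-39.10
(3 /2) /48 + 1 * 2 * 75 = 4801 /32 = 150.03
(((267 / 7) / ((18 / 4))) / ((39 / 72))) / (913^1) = 1424 / 83083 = 0.02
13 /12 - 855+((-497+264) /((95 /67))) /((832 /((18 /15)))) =-506342299 /592800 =-854.15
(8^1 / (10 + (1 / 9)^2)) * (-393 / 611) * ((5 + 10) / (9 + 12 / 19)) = -24193080 / 30226781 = -0.80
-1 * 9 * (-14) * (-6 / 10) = -378 / 5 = -75.60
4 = 4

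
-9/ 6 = -3/ 2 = -1.50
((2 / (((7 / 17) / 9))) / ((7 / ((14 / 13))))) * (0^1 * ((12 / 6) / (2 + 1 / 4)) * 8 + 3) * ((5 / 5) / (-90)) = -102 / 455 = -0.22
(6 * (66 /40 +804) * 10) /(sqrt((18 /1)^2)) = 5371 /2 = 2685.50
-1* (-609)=609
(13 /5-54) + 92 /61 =-15217 /305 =-49.89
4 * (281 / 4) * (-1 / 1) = -281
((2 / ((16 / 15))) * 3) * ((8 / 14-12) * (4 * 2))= -3600 / 7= -514.29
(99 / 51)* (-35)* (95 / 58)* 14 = -768075 / 493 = -1557.96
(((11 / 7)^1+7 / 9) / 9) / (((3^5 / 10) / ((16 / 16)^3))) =1480 / 137781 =0.01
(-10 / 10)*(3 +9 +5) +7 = -10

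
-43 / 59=-0.73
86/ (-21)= -86/ 21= -4.10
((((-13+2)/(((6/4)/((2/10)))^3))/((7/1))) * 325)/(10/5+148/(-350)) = -1430/1863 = -0.77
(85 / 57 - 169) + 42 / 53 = -503650 / 3021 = -166.72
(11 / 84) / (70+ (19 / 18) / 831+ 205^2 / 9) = 27423 / 992496806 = 0.00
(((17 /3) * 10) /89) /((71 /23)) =3910 /18957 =0.21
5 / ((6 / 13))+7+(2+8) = 167 / 6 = 27.83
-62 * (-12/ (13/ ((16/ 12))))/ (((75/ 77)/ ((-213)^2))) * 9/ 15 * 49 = 169807819104/ 1625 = 104497119.45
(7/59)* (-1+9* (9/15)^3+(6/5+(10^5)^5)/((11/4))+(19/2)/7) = 70000000000000000000000052697/162250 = 431432973805855161787365.50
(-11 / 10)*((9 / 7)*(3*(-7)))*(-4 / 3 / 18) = -11 / 5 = -2.20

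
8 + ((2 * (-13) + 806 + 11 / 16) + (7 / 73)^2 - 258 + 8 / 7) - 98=258936269 / 596848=433.84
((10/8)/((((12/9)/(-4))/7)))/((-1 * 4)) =105/16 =6.56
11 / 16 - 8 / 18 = 35 / 144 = 0.24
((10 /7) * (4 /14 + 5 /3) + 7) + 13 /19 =29252 /2793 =10.47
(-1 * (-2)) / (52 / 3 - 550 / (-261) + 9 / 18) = 1044 / 10409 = 0.10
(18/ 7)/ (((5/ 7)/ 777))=13986/ 5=2797.20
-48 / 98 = -24 / 49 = -0.49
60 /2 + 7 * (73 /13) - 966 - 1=-11670 /13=-897.69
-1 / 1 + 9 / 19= -10 / 19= -0.53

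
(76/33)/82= 38/1353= 0.03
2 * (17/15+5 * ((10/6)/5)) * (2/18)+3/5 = 11/9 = 1.22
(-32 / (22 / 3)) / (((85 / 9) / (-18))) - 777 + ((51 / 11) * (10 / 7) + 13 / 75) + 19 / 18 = -448167593 / 589050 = -760.83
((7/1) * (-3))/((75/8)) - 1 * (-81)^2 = -164081/25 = -6563.24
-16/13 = -1.23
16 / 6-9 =-19 / 3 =-6.33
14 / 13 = 1.08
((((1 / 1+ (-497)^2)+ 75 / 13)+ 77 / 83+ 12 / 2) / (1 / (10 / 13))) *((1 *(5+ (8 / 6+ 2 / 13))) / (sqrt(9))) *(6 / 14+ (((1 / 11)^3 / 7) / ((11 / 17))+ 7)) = 3052412.10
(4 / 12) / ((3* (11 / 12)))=0.12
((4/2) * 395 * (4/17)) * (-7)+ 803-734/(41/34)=-771481/697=-1106.86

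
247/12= 20.58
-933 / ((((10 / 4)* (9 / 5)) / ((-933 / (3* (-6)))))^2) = -30080231 / 243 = -123786.96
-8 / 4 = -2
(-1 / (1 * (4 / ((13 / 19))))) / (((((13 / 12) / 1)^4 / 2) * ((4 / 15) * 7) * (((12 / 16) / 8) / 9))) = -3732480 / 292201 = -12.77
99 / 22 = 9 / 2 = 4.50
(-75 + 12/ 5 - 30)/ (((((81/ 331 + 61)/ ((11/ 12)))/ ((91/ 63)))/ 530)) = -47664331/ 40544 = -1175.62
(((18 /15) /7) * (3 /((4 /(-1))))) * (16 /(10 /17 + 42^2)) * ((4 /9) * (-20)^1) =1088 /104993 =0.01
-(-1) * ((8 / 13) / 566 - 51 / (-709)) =190465 / 2608411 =0.07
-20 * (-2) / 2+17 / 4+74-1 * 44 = 217 / 4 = 54.25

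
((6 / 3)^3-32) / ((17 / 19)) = -456 / 17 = -26.82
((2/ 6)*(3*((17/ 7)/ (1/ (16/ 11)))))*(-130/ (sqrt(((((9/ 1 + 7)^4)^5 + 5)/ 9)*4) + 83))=225760/ 3182471388387228938501963 - 5440*sqrt(134325091068292130522909)/ 3182471388387228938501963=-0.00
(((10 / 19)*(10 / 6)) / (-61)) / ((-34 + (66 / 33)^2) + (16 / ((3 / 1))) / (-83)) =2075 / 4338137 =0.00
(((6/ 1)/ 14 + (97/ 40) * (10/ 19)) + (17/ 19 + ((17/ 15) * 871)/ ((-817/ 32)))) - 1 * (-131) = 94.94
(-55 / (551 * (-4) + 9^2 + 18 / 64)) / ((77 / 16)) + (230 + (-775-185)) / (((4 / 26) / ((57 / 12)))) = -42867700555 / 1901956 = -22538.74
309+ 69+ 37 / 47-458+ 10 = -3253 / 47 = -69.21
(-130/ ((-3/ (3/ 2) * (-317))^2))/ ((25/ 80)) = -104/ 100489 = -0.00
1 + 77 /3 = 26.67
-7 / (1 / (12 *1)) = -84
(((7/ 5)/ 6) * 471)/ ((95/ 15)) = 3297/ 190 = 17.35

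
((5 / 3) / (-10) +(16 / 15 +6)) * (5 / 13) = 2.65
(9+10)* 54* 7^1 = 7182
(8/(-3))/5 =-8/15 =-0.53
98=98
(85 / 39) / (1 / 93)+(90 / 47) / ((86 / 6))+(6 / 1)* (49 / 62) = 169056326 / 814463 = 207.57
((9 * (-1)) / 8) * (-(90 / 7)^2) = 18225 / 98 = 185.97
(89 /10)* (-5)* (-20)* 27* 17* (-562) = -229582620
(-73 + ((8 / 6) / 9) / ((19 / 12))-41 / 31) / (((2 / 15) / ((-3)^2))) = -2951160 / 589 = -5010.46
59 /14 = 4.21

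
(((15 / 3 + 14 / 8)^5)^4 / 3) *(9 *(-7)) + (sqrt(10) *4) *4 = -890214323779540273800183097221 / 1099511627776 + 16 *sqrt(10) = -809645210919861909.29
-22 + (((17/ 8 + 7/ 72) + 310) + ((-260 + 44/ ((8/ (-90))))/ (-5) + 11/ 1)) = 4070/ 9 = 452.22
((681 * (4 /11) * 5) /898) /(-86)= -3405 /212377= -0.02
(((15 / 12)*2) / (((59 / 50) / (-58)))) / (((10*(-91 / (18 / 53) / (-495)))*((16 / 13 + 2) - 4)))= 645975 / 21889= 29.51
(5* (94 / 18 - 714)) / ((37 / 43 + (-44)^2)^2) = -11794771 / 12485504205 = -0.00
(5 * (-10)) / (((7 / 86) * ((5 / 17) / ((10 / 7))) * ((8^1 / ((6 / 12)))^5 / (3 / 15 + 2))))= -40205 / 6422528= -0.01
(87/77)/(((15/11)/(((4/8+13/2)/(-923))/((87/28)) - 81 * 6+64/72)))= -23373062/58149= -401.95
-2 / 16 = -1 / 8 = -0.12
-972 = -972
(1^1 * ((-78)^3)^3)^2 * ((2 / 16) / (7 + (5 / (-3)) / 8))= 34262898771509640759766485629140992 / 163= 210201832954046875826788300000000.00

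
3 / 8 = 0.38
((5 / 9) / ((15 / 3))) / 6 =1 / 54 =0.02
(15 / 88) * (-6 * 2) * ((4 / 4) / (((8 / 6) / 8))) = -135 / 11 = -12.27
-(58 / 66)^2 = -841 / 1089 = -0.77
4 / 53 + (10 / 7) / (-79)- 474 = -13890784 / 29309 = -473.94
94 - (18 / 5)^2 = 2026 / 25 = 81.04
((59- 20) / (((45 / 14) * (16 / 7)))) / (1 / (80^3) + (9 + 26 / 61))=497369600 / 883200183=0.56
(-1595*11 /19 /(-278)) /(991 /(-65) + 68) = 1140425 /18111978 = 0.06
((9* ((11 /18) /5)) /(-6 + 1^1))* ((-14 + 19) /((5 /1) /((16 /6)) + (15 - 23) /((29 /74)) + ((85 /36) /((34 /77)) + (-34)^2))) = -2871 /2982730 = -0.00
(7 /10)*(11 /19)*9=693 /190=3.65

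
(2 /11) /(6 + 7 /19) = 38 /1331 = 0.03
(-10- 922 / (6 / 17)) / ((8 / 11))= -86537 / 24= -3605.71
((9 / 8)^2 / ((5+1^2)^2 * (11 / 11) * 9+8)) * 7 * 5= 2835 / 21248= 0.13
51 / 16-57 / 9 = -151 / 48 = -3.15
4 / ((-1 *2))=-2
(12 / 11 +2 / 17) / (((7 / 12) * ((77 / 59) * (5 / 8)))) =1280064 / 503965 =2.54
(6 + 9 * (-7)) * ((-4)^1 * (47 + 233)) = 63840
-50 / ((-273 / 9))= 150 / 91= 1.65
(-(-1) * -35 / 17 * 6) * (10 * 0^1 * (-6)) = 0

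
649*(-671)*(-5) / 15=435479 / 3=145159.67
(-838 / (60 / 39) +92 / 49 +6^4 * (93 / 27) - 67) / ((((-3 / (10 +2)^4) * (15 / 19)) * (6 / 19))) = -130898969664 / 1225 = -106856301.77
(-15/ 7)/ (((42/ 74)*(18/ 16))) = -1480/ 441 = -3.36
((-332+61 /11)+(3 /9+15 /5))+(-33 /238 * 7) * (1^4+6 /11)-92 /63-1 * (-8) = -440861 /1386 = -318.08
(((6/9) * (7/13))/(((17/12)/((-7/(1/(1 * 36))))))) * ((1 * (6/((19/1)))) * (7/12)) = -49392/4199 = -11.76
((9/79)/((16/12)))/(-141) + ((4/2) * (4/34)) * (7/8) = 51829/252484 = 0.21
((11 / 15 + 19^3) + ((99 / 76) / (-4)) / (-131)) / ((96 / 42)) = 28684122523 / 9557760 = 3001.13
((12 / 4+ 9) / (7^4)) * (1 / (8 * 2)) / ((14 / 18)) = 27 / 67228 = 0.00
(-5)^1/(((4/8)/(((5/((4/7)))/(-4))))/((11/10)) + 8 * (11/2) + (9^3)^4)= -385/21747074312409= -0.00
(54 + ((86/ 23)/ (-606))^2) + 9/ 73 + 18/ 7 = 1407034371970/ 24817717071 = 56.69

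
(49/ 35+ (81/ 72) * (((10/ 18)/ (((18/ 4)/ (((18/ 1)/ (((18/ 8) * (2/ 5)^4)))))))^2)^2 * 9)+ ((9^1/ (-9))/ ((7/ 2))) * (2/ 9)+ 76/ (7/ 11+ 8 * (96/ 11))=517368372356272441/ 23064539400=22431333.37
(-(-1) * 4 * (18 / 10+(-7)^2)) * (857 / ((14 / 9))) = 3918204 / 35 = 111948.69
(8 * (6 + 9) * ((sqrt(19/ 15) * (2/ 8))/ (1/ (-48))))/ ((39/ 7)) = -224 * sqrt(285)/ 13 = -290.89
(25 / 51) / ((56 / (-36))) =-75 / 238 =-0.32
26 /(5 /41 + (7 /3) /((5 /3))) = 205 /12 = 17.08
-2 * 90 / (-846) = 10 / 47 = 0.21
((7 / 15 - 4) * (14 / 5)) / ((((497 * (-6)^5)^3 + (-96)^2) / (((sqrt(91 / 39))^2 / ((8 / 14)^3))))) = 0.00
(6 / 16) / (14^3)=3 / 21952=0.00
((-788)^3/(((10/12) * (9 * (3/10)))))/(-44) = 4942463.35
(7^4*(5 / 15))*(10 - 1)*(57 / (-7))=-58653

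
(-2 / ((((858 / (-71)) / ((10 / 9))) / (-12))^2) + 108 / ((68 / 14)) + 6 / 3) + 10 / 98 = 30220246337 / 1379755377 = 21.90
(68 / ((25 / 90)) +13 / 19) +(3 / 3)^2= 23416 / 95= 246.48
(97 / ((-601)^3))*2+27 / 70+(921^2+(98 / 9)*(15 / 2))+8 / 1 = 38673018865926581 / 45587178210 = 848331.05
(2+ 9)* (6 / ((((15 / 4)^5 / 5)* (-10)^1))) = -11264 / 253125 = -0.04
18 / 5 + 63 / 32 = 891 / 160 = 5.57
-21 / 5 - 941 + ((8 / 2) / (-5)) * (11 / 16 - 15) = -3735 / 4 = -933.75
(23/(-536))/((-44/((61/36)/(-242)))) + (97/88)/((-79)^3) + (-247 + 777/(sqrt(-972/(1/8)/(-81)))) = -25021513515041333/101301670432512 + 259 * sqrt(6)/8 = -167.70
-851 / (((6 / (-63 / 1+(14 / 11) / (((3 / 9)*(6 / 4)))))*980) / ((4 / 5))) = 16169 / 2310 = 7.00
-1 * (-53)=53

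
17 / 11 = 1.55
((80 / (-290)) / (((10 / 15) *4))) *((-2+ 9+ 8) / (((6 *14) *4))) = -15 / 3248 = -0.00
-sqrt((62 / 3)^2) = -62 / 3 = -20.67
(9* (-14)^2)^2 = 3111696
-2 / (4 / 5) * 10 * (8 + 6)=-350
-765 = -765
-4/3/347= -4/1041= -0.00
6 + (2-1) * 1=7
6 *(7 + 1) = 48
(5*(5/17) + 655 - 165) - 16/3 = 24793/51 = 486.14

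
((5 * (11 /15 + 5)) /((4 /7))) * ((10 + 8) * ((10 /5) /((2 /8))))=7224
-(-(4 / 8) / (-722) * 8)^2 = -4 / 130321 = -0.00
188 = 188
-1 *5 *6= -30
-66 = -66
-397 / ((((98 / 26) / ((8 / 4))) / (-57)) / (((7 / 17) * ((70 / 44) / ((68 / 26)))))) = 19121505 / 6358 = 3007.47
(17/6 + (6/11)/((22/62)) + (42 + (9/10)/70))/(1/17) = 200362289/254100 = 788.52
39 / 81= 13 / 27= 0.48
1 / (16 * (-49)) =-1 / 784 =-0.00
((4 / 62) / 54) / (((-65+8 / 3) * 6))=-1 / 313038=-0.00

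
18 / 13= 1.38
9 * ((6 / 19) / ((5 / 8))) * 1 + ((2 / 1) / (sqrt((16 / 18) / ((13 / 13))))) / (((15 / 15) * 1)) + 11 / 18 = 7.28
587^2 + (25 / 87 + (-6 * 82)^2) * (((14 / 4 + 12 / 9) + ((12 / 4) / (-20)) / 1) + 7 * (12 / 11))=191020702663 / 57420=3326727.67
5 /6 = 0.83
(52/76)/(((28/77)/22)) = 1573/38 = 41.39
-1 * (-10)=10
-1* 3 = -3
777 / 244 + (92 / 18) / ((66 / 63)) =64925 / 8052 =8.06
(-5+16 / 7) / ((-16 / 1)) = 19 / 112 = 0.17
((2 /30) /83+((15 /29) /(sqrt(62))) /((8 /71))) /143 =1 /178035+1065 * sqrt(62) /2056912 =0.00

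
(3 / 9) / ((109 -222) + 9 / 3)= -1 / 330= -0.00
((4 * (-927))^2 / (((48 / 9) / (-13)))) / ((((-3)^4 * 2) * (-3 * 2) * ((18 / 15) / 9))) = 2068755 / 8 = 258594.38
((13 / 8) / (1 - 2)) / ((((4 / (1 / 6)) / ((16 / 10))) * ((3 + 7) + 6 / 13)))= -169 / 16320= -0.01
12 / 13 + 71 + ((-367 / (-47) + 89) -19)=91486 / 611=149.73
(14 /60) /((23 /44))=154 /345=0.45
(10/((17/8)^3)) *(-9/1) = -46080/4913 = -9.38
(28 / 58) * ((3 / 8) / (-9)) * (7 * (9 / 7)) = -21 / 116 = -0.18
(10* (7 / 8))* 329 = 11515 / 4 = 2878.75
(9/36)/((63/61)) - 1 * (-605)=152521/252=605.24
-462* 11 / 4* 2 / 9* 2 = -1694 / 3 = -564.67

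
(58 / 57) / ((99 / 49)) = 0.50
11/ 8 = 1.38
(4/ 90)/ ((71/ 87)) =58/ 1065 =0.05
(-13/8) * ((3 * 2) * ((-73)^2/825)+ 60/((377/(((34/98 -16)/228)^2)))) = -41793243748087/663592221600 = -62.98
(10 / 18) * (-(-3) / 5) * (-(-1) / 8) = 1 / 24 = 0.04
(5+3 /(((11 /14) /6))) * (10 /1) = 279.09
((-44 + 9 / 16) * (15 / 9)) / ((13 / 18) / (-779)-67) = 8121075 / 7515896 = 1.08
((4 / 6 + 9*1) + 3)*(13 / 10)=247 / 15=16.47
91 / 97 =0.94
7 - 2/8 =27/4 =6.75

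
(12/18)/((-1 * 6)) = -1/9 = -0.11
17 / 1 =17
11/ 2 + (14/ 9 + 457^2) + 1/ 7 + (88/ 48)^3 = 315799889/ 1512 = 208862.36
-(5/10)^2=-0.25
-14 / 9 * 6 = -28 / 3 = -9.33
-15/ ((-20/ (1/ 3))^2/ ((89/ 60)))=-89/ 14400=-0.01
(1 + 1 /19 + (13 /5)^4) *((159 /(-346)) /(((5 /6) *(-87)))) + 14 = 4258651531 /297884375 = 14.30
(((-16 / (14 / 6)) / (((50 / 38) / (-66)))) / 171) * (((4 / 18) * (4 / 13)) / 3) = 2816 / 61425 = 0.05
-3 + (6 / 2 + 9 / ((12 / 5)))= 15 / 4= 3.75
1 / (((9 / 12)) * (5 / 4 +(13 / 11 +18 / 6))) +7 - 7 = 176 / 717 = 0.25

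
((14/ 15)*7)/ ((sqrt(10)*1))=49*sqrt(10)/ 75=2.07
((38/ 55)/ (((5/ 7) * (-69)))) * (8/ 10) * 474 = -168112/ 31625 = -5.32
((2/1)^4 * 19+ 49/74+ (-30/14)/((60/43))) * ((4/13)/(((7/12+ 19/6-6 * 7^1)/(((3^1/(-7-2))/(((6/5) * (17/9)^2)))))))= 3140390/16542071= 0.19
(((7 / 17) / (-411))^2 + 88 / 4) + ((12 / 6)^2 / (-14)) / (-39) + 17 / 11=1150953474116 / 48866987169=23.55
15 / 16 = 0.94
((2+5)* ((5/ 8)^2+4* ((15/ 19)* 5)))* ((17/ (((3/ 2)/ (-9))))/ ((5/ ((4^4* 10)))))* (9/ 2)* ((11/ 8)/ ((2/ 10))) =-3476867625/ 19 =-182993032.89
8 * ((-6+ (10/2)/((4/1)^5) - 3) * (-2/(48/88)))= 101321/384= 263.86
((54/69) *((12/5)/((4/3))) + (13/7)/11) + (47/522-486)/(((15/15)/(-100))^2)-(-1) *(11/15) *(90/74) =-415514686708252/85512735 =-4859097.15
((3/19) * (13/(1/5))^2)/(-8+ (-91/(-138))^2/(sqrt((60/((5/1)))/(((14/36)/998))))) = -1585508551322941440/19013591848575631-4797336332880 * sqrt(10479)/19013591848575631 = -83.41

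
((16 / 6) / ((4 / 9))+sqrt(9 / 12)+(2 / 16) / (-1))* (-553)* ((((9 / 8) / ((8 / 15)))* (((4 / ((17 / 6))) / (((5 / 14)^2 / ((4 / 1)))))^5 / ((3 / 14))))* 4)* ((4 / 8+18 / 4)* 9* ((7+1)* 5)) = -44940307398145310.94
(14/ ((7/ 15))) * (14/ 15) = 28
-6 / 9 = -0.67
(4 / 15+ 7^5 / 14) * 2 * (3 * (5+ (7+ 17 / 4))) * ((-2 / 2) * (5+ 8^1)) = -6087887 / 4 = -1521971.75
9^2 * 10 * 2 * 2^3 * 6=77760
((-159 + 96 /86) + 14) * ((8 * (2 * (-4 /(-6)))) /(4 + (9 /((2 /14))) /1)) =-197984 /8643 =-22.91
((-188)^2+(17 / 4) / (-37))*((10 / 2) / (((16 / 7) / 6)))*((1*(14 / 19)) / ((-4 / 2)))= -3844707825 / 22496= -170906.29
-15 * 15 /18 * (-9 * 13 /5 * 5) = 2925 /2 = 1462.50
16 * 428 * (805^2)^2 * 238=684422424212240000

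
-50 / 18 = -25 / 9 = -2.78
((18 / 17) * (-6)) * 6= -648 / 17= -38.12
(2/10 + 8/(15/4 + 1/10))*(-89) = -78053/385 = -202.74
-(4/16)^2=-1/16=-0.06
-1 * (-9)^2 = -81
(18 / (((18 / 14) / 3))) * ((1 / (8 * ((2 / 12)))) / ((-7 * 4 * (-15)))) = 3 / 40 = 0.08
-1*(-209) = 209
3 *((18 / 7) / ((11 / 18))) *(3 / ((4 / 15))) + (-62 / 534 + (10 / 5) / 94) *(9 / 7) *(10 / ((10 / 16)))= 45112785 / 322091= 140.06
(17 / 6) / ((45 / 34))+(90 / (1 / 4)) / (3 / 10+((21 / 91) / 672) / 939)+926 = 1178372414543 / 553710195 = 2128.14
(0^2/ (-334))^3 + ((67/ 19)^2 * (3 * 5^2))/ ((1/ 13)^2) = 56898075/ 361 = 157612.40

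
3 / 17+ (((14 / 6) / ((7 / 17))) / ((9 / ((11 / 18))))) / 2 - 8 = -126097 / 16524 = -7.63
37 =37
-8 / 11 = -0.73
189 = 189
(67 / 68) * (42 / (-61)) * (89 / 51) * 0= 0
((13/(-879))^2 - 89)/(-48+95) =-68764880/36314127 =-1.89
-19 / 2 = -9.50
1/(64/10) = 5/32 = 0.16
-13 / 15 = -0.87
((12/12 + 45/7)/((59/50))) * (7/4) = 650/59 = 11.02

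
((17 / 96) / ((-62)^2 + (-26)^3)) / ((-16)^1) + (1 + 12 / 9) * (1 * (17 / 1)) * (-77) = -21474357925 / 7030784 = -3054.33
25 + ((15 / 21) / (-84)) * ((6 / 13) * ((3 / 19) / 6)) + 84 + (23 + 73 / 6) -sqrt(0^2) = 20938175 / 145236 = 144.17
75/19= 3.95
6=6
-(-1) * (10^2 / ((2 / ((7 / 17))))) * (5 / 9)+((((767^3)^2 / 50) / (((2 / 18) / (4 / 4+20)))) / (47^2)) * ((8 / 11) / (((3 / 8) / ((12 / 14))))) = 53827889556131819019746 / 92943675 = 579145267885435.12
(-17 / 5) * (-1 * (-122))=-2074 / 5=-414.80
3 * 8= 24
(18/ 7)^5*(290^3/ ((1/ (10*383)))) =176504301236160000/ 16807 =10501832643312.91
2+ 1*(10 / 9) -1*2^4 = -12.89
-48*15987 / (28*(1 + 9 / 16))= -3069504 / 175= -17540.02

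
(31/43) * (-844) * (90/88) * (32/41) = -9419040/19393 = -485.69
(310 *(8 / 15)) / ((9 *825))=0.02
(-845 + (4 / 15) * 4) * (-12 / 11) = 50636 / 55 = 920.65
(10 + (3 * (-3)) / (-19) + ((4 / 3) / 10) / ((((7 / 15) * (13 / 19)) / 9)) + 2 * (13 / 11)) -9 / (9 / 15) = 30346 / 19019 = 1.60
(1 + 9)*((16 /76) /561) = 40 /10659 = 0.00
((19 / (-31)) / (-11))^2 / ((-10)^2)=0.00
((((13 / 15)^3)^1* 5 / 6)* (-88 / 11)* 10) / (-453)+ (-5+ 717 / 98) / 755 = 1777609 / 17979570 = 0.10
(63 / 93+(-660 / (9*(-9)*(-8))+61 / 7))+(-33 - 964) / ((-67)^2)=428764367 / 52602102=8.15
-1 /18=-0.06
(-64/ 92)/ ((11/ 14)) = -224/ 253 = -0.89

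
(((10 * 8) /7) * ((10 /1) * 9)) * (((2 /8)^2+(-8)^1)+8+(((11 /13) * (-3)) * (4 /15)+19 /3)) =76470 /13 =5882.31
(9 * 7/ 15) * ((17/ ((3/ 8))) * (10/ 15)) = 1904/ 15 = 126.93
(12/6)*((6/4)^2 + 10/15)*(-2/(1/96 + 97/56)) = -7840/1171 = -6.70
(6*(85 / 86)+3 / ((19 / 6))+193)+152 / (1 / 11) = 1529324 / 817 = 1871.88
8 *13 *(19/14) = 988/7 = 141.14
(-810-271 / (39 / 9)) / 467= -11343 / 6071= -1.87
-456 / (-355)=456 / 355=1.28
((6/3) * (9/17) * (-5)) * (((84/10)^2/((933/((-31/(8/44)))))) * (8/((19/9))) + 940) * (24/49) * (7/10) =-28434933792/17579275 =-1617.53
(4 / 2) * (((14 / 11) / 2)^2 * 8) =784 / 121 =6.48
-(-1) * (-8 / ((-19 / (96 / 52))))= 192 / 247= 0.78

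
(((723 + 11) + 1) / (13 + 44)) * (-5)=-1225 / 19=-64.47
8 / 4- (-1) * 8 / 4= 4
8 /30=4 /15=0.27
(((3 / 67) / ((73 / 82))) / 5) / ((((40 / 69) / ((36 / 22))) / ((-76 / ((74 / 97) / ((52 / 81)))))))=-90373348 / 49765925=-1.82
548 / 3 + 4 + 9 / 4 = 2267 / 12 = 188.92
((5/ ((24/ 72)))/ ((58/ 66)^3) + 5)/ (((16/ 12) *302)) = 247875/ 3682739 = 0.07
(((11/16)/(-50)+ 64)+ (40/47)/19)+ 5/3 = 140803331/2143200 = 65.70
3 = 3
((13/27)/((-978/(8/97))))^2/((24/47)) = 0.00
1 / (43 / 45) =45 / 43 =1.05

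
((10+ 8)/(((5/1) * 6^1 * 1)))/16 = 3/80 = 0.04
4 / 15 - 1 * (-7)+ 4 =169 / 15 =11.27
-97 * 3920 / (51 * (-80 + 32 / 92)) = 1093190 / 11679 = 93.60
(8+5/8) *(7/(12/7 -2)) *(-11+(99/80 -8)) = 4804401/1280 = 3753.44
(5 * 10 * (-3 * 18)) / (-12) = 225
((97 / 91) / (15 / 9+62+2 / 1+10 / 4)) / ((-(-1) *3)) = 194 / 37219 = 0.01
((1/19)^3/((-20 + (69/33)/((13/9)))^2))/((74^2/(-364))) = -265837/9441493770877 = -0.00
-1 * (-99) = 99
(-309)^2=95481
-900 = -900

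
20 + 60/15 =24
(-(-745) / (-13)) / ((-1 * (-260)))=-149 / 676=-0.22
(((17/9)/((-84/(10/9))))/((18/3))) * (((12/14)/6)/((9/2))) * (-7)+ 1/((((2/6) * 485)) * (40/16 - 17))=644401/1291926510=0.00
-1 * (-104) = 104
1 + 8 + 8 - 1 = 16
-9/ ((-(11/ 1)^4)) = 9/ 14641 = 0.00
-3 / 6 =-1 / 2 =-0.50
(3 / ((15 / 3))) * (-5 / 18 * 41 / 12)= -41 / 72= -0.57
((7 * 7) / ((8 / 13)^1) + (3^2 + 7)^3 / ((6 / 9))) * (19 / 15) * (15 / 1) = 945991 / 8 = 118248.88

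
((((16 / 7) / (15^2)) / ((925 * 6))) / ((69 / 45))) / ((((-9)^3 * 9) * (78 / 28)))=-16 / 244972157625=-0.00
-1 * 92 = -92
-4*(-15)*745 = 44700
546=546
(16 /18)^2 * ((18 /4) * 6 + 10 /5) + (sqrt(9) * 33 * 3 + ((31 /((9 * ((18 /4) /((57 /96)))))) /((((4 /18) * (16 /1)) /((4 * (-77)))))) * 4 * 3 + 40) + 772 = 1709389 /2592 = 659.49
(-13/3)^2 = 169/9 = 18.78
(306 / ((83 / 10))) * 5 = 15300 / 83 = 184.34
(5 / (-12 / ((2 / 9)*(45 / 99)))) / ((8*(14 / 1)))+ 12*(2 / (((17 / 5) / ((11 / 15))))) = 5854039 / 1130976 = 5.18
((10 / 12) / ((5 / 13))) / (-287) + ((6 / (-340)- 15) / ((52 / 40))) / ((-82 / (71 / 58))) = 3639889 / 22072596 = 0.16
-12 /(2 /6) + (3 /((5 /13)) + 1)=-136 /5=-27.20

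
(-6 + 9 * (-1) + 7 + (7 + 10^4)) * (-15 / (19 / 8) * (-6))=7199280 / 19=378909.47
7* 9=63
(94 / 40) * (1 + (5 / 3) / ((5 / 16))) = 893 / 60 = 14.88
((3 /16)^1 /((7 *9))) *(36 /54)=1 /504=0.00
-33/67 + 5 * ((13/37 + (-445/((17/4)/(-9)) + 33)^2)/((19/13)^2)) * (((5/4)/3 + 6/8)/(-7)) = -287955524784682/775894773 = -371127.03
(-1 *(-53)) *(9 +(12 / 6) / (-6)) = 1378 / 3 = 459.33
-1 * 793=-793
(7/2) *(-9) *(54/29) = -1701/29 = -58.66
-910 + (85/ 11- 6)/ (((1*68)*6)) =-4084061/ 4488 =-910.00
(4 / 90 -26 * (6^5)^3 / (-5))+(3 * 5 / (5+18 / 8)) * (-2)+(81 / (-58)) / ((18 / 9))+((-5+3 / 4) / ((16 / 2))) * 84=25525402442145977 / 10440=2444961919745.78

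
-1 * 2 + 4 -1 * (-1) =3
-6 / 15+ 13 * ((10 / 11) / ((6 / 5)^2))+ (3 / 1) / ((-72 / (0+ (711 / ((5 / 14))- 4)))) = -74.98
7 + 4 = 11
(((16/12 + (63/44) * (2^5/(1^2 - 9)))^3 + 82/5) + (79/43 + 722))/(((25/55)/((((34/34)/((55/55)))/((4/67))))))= 84821248126/3512025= 24151.66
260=260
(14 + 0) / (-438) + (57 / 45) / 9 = 1072 / 9855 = 0.11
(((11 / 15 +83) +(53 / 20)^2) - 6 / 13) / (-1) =-1408591 / 15600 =-90.29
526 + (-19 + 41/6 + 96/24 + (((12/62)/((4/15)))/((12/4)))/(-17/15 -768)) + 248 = 765.83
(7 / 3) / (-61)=-7 / 183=-0.04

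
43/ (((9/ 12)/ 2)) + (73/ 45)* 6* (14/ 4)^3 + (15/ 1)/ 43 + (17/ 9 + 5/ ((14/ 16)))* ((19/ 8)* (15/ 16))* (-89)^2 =25934447661/ 192640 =134626.49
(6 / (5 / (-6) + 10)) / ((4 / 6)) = 54 / 55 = 0.98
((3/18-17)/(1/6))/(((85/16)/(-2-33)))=11312/17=665.41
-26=-26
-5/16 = -0.31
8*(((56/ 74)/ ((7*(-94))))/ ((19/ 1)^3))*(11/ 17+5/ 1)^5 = -0.01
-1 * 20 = -20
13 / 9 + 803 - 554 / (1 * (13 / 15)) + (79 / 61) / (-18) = 2357233 / 14274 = 165.14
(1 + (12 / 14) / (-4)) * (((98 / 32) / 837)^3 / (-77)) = -2401 / 4803594264576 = -0.00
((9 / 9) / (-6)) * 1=-0.17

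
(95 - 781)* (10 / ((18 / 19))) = -7241.11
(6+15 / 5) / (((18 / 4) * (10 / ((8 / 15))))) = 8 / 75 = 0.11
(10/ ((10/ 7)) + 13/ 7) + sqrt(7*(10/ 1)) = sqrt(70) + 62/ 7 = 17.22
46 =46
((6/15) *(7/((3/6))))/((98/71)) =142/35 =4.06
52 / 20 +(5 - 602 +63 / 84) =-11873 / 20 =-593.65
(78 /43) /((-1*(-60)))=13 /430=0.03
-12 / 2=-6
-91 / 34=-2.68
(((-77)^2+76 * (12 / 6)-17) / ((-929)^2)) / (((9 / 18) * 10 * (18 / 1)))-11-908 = -35691057523 / 38836845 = -919.00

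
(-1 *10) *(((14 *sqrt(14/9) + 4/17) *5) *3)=-700 *sqrt(14) - 600/17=-2654.45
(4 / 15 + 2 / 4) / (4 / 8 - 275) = -23 / 8235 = -0.00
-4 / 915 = -0.00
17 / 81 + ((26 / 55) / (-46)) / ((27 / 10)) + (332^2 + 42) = 2259685361 / 20493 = 110266.21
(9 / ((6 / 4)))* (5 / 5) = 6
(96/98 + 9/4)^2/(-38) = -400689/1459808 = -0.27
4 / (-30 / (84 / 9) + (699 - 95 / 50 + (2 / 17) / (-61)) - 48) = 36295 / 5860588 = 0.01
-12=-12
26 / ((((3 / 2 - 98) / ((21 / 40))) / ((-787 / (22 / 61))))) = 13105911 / 42460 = 308.66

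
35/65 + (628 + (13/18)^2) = 2649601/4212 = 629.06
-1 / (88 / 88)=-1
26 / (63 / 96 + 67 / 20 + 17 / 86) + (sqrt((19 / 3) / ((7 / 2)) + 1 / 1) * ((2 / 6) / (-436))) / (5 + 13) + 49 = 1596107 / 28923 - sqrt(1239) / 494424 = 55.18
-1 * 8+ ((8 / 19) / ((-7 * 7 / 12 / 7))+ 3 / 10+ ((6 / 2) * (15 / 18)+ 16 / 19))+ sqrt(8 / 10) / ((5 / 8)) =-3378 / 665+ 16 * sqrt(5) / 25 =-3.65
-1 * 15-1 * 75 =-90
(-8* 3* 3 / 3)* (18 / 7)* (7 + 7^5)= -1037664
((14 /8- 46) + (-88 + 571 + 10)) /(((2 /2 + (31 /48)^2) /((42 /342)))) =482496 /12407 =38.89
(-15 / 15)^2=1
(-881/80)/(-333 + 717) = -881/30720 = -0.03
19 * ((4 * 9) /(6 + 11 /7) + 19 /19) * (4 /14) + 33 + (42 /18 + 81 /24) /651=53202517 /828072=64.25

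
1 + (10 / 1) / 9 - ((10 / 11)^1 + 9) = -772 / 99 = -7.80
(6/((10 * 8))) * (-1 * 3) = -9/40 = -0.22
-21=-21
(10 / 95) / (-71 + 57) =-0.01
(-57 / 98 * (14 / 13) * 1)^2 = 3249 / 8281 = 0.39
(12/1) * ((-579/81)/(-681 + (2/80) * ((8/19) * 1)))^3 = 6163717745375/444121766972601606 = 0.00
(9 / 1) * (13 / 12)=39 / 4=9.75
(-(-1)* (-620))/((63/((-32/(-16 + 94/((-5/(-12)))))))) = 12400/8253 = 1.50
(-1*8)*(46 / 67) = -368 / 67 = -5.49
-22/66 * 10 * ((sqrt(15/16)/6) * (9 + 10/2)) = -35 * sqrt(15)/18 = -7.53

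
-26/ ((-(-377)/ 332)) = -664/ 29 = -22.90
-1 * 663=-663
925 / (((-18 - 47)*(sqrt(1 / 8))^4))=-11840 / 13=-910.77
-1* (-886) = 886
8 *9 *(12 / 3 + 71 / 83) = 29016 / 83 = 349.59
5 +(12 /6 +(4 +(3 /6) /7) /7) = 743 /98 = 7.58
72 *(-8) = -576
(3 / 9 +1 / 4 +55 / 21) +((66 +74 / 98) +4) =43487 / 588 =73.96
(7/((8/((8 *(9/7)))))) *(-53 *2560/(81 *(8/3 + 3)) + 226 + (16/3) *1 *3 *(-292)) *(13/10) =-55476.71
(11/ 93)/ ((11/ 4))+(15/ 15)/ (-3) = -9/ 31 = -0.29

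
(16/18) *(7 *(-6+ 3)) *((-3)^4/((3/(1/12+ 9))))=-4578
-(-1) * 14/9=14/9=1.56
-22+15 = -7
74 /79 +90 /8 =12.19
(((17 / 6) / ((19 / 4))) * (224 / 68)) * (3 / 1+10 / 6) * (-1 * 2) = -3136 / 171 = -18.34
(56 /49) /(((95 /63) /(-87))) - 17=-7879 /95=-82.94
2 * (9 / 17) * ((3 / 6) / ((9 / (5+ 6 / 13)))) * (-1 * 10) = -3.21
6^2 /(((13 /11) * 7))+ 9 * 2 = 22.35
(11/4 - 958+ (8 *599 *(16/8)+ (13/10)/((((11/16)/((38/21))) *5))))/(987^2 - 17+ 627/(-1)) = 199339933/22488427500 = 0.01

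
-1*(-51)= 51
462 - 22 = 440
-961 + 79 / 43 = -41244 / 43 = -959.16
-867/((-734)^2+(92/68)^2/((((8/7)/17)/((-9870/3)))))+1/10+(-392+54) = -103208674327/305439730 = -337.90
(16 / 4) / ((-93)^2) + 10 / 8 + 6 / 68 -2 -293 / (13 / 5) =-866669509 / 7645716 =-113.35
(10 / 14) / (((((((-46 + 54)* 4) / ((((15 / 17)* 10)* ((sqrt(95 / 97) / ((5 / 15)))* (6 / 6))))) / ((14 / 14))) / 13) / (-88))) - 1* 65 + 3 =-160875* sqrt(9215) / 23086 - 62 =-730.94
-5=-5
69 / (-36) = -1.92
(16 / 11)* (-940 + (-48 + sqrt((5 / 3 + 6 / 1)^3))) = -1406.21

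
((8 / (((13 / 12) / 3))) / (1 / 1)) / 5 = 288 / 65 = 4.43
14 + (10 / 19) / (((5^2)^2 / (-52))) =33146 / 2375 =13.96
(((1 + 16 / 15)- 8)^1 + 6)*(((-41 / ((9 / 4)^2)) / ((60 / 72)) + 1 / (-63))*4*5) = -36796 / 2835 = -12.98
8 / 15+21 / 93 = 353 / 465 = 0.76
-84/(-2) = 42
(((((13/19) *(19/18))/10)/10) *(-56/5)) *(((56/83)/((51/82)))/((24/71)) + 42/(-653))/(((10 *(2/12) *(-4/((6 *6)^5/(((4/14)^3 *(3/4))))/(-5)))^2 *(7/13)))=-365700842164523729469505536/115172875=-3175234117968521055.58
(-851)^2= 724201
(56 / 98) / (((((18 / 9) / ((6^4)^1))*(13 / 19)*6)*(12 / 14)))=1368 / 13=105.23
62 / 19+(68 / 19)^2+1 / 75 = 435511 / 27075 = 16.09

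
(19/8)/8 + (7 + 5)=787/64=12.30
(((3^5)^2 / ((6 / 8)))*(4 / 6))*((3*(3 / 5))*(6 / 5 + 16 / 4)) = 491287.68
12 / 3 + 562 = 566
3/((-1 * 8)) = -3/8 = -0.38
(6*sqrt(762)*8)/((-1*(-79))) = 48*sqrt(762)/79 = 16.77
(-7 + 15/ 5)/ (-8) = 1/ 2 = 0.50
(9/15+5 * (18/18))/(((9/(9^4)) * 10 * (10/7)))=35721/125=285.77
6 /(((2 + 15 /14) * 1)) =84 /43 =1.95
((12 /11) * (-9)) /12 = -0.82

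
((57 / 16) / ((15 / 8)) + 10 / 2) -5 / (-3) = 257 / 30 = 8.57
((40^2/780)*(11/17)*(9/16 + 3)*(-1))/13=-1045/2873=-0.36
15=15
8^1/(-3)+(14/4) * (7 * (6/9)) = 41/3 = 13.67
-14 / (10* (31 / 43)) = -301 / 155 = -1.94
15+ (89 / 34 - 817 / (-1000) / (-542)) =162315111 / 9214000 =17.62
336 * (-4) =-1344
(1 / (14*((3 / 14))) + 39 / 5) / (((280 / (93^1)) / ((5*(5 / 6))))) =1891 / 168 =11.26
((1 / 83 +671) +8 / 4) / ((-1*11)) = -55860 / 913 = -61.18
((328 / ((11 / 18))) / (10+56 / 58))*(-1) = -28536 / 583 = -48.95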